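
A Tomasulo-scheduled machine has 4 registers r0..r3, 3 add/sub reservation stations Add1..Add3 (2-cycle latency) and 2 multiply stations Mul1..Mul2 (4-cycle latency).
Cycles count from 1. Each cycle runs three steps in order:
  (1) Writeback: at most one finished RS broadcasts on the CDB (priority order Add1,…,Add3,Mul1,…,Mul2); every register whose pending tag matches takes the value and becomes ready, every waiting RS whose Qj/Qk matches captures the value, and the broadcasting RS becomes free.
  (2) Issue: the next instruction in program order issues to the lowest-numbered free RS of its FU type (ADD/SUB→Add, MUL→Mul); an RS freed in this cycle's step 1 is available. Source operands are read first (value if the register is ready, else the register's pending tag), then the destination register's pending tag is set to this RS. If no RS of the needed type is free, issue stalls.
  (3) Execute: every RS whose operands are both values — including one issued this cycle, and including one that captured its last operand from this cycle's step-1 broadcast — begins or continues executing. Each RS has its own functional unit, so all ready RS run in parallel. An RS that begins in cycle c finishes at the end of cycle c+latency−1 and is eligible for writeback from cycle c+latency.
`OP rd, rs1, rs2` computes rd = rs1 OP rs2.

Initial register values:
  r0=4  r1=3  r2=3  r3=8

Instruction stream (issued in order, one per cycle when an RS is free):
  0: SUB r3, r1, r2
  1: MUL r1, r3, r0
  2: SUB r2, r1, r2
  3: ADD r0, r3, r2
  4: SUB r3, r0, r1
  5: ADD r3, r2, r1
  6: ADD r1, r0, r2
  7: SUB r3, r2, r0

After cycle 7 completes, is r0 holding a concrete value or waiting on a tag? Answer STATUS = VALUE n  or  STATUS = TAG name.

STATUS = TAG Add2

c1: issue SUB r3<-Add1 | r0:4,r1:3,r2:3,r3:Add1
c2: issue MUL r1<-Mul1 | r0:4,r1:Mul1,r2:3,r3:Add1
c3: CDB Add1=0; issue SUB r2<-Add1 | r0:4,r1:Mul1,r2:Add1,r3:0
c4: issue ADD r0<-Add2 | r0:Add2,r1:Mul1,r2:Add1,r3:0
c5: issue SUB r3<-Add3 | r0:Add2,r1:Mul1,r2:Add1,r3:Add3
c6: stall | r0:Add2,r1:Mul1,r2:Add1,r3:Add3
c7: CDB Mul1=0; stall | r0:Add2,r1:0,r2:Add1,r3:Add3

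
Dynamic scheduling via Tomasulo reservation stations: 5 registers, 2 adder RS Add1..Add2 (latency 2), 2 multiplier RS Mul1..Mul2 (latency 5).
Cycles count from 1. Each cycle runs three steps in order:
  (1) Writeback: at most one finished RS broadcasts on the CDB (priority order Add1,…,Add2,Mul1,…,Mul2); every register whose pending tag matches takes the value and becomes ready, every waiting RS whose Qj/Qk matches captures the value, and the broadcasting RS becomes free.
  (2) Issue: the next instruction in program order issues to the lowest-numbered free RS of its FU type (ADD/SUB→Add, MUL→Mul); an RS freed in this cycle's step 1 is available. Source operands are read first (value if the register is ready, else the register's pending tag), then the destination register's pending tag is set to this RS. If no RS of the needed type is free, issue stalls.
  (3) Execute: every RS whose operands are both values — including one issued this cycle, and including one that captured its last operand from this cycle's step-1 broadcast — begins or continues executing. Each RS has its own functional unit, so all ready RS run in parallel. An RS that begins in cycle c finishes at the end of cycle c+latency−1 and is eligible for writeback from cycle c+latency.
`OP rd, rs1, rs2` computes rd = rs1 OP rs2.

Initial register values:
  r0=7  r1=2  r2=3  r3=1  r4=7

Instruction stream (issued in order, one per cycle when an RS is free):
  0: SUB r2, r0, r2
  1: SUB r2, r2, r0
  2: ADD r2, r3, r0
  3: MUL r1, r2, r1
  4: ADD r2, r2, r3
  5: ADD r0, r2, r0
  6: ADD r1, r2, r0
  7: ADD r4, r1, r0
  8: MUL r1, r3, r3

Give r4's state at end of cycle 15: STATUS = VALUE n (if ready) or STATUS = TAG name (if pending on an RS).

cycle 1: issue SUB r2<-Add1 // r0:7,r1:2,r2:Add1,r3:1,r4:7
cycle 2: issue SUB r2<-Add2 // r0:7,r1:2,r2:Add2,r3:1,r4:7
cycle 3: CDB Add1=4; issue ADD r2<-Add1 // r0:7,r1:2,r2:Add1,r3:1,r4:7
cycle 4: issue MUL r1<-Mul1 // r0:7,r1:Mul1,r2:Add1,r3:1,r4:7
cycle 5: CDB Add1=8; issue ADD r2<-Add1 // r0:7,r1:Mul1,r2:Add1,r3:1,r4:7
cycle 6: CDB Add2=-3; issue ADD r0<-Add2 // r0:Add2,r1:Mul1,r2:Add1,r3:1,r4:7
cycle 7: CDB Add1=9; issue ADD r1<-Add1 // r0:Add2,r1:Add1,r2:9,r3:1,r4:7
cycle 8: stall // r0:Add2,r1:Add1,r2:9,r3:1,r4:7
cycle 9: CDB Add2=16; issue ADD r4<-Add2 // r0:16,r1:Add1,r2:9,r3:1,r4:Add2
cycle 10: CDB Mul1=16; issue MUL r1<-Mul1 // r0:16,r1:Mul1,r2:9,r3:1,r4:Add2
cycle 11: CDB Add1=25 // r0:16,r1:Mul1,r2:9,r3:1,r4:Add2
cycle 12: - // r0:16,r1:Mul1,r2:9,r3:1,r4:Add2
cycle 13: CDB Add2=41 // r0:16,r1:Mul1,r2:9,r3:1,r4:41
cycle 14: - // r0:16,r1:Mul1,r2:9,r3:1,r4:41
cycle 15: CDB Mul1=1 // r0:16,r1:1,r2:9,r3:1,r4:41

STATUS = VALUE 41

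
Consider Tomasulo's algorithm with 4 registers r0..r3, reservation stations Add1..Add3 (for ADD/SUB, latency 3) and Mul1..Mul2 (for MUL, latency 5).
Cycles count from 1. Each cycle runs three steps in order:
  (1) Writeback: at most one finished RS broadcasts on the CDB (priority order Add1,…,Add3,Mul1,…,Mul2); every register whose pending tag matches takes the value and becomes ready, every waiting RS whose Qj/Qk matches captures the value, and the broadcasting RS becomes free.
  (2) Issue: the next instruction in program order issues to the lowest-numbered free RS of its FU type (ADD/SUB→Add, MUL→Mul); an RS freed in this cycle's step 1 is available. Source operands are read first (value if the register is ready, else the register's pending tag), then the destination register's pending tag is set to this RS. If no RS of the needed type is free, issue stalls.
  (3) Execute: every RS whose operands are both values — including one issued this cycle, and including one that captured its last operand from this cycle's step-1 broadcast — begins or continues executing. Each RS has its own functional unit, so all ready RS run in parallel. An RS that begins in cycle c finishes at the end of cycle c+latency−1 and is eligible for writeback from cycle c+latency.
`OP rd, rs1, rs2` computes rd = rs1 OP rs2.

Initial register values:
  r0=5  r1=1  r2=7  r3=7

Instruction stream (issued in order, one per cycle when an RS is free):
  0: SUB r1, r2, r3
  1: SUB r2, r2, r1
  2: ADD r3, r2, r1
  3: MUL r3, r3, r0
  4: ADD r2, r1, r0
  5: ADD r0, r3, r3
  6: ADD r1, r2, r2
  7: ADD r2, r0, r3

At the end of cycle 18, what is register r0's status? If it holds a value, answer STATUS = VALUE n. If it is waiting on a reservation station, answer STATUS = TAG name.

  c1: issue SUB r1<-Add1  regs: r0:5,r1:Add1,r2:7,r3:7
  c2: issue SUB r2<-Add2  regs: r0:5,r1:Add1,r2:Add2,r3:7
  c3: issue ADD r3<-Add3  regs: r0:5,r1:Add1,r2:Add2,r3:Add3
  c4: CDB Add1=0; issue MUL r3<-Mul1  regs: r0:5,r1:0,r2:Add2,r3:Mul1
  c5: issue ADD r2<-Add1  regs: r0:5,r1:0,r2:Add1,r3:Mul1
  c6: stall  regs: r0:5,r1:0,r2:Add1,r3:Mul1
  c7: CDB Add2=7; issue ADD r0<-Add2  regs: r0:Add2,r1:0,r2:Add1,r3:Mul1
  c8: CDB Add1=5; issue ADD r1<-Add1  regs: r0:Add2,r1:Add1,r2:5,r3:Mul1
  c9: stall  regs: r0:Add2,r1:Add1,r2:5,r3:Mul1
  c10: CDB Add3=7; issue ADD r2<-Add3  regs: r0:Add2,r1:Add1,r2:Add3,r3:Mul1
  c11: CDB Add1=10  regs: r0:Add2,r1:10,r2:Add3,r3:Mul1
  c12: -  regs: r0:Add2,r1:10,r2:Add3,r3:Mul1
  c13: -  regs: r0:Add2,r1:10,r2:Add3,r3:Mul1
  c14: -  regs: r0:Add2,r1:10,r2:Add3,r3:Mul1
  c15: CDB Mul1=35  regs: r0:Add2,r1:10,r2:Add3,r3:35
  c16: -  regs: r0:Add2,r1:10,r2:Add3,r3:35
  c17: -  regs: r0:Add2,r1:10,r2:Add3,r3:35
  c18: CDB Add2=70  regs: r0:70,r1:10,r2:Add3,r3:35

STATUS = VALUE 70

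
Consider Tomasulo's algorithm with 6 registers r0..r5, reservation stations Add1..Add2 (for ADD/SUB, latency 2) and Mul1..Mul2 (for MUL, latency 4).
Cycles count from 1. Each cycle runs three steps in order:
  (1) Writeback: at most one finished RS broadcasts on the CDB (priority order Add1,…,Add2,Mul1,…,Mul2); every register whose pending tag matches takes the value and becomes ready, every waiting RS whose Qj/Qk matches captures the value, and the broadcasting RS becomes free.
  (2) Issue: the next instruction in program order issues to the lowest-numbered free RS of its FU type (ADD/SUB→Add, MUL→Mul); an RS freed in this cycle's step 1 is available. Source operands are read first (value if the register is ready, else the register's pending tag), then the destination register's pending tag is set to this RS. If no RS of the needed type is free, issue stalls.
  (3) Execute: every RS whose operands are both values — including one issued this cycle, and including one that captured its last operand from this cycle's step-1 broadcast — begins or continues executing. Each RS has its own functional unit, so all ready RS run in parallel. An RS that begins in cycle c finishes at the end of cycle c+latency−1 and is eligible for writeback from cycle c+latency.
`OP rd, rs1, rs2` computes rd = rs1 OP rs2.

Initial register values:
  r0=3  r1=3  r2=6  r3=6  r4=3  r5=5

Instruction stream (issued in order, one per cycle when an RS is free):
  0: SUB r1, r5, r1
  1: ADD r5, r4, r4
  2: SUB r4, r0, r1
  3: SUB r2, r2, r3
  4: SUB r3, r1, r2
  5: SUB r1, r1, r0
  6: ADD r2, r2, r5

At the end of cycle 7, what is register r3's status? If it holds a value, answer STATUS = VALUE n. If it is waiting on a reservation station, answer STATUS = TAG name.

STATUS = TAG Add1

cycle 1: issue SUB r1<-Add1 // r0:3,r1:Add1,r2:6,r3:6,r4:3,r5:5
cycle 2: issue ADD r5<-Add2 // r0:3,r1:Add1,r2:6,r3:6,r4:3,r5:Add2
cycle 3: CDB Add1=2; issue SUB r4<-Add1 // r0:3,r1:2,r2:6,r3:6,r4:Add1,r5:Add2
cycle 4: CDB Add2=6; issue SUB r2<-Add2 // r0:3,r1:2,r2:Add2,r3:6,r4:Add1,r5:6
cycle 5: CDB Add1=1; issue SUB r3<-Add1 // r0:3,r1:2,r2:Add2,r3:Add1,r4:1,r5:6
cycle 6: CDB Add2=0; issue SUB r1<-Add2 // r0:3,r1:Add2,r2:0,r3:Add1,r4:1,r5:6
cycle 7: stall // r0:3,r1:Add2,r2:0,r3:Add1,r4:1,r5:6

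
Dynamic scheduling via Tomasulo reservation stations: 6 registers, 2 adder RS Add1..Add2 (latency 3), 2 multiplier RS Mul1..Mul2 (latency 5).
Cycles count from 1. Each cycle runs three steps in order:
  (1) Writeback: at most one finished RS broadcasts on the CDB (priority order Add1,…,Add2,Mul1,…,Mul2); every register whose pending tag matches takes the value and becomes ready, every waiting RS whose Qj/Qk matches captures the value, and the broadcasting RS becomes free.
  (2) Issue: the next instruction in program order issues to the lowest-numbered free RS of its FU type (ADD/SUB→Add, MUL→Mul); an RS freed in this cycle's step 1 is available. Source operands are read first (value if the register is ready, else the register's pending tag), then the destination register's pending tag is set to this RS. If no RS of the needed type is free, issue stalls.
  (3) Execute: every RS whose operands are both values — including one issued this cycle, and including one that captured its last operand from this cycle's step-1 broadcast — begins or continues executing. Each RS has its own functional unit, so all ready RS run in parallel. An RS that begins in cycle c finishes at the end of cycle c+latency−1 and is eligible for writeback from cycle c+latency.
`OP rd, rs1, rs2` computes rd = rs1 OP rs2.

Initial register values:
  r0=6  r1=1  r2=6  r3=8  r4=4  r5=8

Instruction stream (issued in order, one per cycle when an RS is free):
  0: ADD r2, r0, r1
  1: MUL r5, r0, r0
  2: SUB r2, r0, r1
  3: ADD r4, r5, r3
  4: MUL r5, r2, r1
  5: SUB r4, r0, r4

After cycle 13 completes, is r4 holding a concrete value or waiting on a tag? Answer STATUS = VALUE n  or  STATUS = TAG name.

cycle 1: issue ADD r2<-Add1 // r0:6,r1:1,r2:Add1,r3:8,r4:4,r5:8
cycle 2: issue MUL r5<-Mul1 // r0:6,r1:1,r2:Add1,r3:8,r4:4,r5:Mul1
cycle 3: issue SUB r2<-Add2 // r0:6,r1:1,r2:Add2,r3:8,r4:4,r5:Mul1
cycle 4: CDB Add1=7; issue ADD r4<-Add1 // r0:6,r1:1,r2:Add2,r3:8,r4:Add1,r5:Mul1
cycle 5: issue MUL r5<-Mul2 // r0:6,r1:1,r2:Add2,r3:8,r4:Add1,r5:Mul2
cycle 6: CDB Add2=5; issue SUB r4<-Add2 // r0:6,r1:1,r2:5,r3:8,r4:Add2,r5:Mul2
cycle 7: CDB Mul1=36 // r0:6,r1:1,r2:5,r3:8,r4:Add2,r5:Mul2
cycle 8: - // r0:6,r1:1,r2:5,r3:8,r4:Add2,r5:Mul2
cycle 9: - // r0:6,r1:1,r2:5,r3:8,r4:Add2,r5:Mul2
cycle 10: CDB Add1=44 // r0:6,r1:1,r2:5,r3:8,r4:Add2,r5:Mul2
cycle 11: CDB Mul2=5 // r0:6,r1:1,r2:5,r3:8,r4:Add2,r5:5
cycle 12: - // r0:6,r1:1,r2:5,r3:8,r4:Add2,r5:5
cycle 13: CDB Add2=-38 // r0:6,r1:1,r2:5,r3:8,r4:-38,r5:5

STATUS = VALUE -38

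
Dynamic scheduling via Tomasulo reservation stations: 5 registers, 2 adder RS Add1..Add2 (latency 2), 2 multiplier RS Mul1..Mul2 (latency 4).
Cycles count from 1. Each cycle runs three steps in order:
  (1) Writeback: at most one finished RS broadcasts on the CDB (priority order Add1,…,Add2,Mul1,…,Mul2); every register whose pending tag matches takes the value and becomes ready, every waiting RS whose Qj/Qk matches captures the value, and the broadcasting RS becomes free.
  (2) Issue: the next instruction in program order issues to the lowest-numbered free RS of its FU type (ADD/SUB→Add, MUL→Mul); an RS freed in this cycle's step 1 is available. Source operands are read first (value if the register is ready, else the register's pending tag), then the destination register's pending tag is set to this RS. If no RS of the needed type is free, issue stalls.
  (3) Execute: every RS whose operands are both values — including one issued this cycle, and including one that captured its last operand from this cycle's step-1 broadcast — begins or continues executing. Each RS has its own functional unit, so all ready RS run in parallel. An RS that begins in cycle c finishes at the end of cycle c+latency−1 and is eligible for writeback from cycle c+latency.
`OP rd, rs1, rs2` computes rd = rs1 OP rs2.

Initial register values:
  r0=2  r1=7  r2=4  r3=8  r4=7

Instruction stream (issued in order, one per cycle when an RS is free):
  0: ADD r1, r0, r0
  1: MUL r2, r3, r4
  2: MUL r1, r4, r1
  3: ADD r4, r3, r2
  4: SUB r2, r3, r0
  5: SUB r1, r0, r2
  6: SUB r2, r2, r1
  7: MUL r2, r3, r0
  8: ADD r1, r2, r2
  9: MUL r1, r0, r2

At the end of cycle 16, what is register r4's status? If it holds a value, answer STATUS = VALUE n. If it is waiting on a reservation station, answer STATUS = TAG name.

cycle 1: issue ADD r1<-Add1 // r0:2,r1:Add1,r2:4,r3:8,r4:7
cycle 2: issue MUL r2<-Mul1 // r0:2,r1:Add1,r2:Mul1,r3:8,r4:7
cycle 3: CDB Add1=4; issue MUL r1<-Mul2 // r0:2,r1:Mul2,r2:Mul1,r3:8,r4:7
cycle 4: issue ADD r4<-Add1 // r0:2,r1:Mul2,r2:Mul1,r3:8,r4:Add1
cycle 5: issue SUB r2<-Add2 // r0:2,r1:Mul2,r2:Add2,r3:8,r4:Add1
cycle 6: CDB Mul1=56; stall // r0:2,r1:Mul2,r2:Add2,r3:8,r4:Add1
cycle 7: CDB Add2=6; issue SUB r1<-Add2 // r0:2,r1:Add2,r2:6,r3:8,r4:Add1
cycle 8: CDB Add1=64; issue SUB r2<-Add1 // r0:2,r1:Add2,r2:Add1,r3:8,r4:64
cycle 9: CDB Add2=-4; issue MUL r2<-Mul1 // r0:2,r1:-4,r2:Mul1,r3:8,r4:64
cycle 10: CDB Mul2=28; issue ADD r1<-Add2 // r0:2,r1:Add2,r2:Mul1,r3:8,r4:64
cycle 11: CDB Add1=10; issue MUL r1<-Mul2 // r0:2,r1:Mul2,r2:Mul1,r3:8,r4:64
cycle 12: - // r0:2,r1:Mul2,r2:Mul1,r3:8,r4:64
cycle 13: CDB Mul1=16 // r0:2,r1:Mul2,r2:16,r3:8,r4:64
cycle 14: - // r0:2,r1:Mul2,r2:16,r3:8,r4:64
cycle 15: CDB Add2=32 // r0:2,r1:Mul2,r2:16,r3:8,r4:64
cycle 16: - // r0:2,r1:Mul2,r2:16,r3:8,r4:64

STATUS = VALUE 64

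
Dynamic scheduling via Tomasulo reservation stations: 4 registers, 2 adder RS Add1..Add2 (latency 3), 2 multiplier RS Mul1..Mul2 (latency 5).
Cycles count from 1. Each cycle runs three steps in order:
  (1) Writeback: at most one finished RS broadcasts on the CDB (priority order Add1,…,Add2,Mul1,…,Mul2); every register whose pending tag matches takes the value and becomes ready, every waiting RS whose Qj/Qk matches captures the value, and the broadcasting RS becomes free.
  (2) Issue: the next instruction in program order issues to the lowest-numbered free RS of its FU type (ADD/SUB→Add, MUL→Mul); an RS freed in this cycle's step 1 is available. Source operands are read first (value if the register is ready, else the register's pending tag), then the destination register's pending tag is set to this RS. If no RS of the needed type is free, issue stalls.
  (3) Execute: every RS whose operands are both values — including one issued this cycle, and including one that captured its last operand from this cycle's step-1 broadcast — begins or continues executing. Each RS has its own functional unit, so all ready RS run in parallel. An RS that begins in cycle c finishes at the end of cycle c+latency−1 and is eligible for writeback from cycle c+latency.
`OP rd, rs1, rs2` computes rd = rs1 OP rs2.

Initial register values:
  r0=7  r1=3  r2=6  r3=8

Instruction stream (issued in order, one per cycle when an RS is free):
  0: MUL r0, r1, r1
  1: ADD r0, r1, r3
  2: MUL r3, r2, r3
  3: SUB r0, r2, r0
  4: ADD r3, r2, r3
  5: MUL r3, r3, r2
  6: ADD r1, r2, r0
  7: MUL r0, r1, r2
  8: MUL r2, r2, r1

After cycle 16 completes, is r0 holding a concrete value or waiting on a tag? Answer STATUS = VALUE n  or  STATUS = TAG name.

STATUS = VALUE 6

  c1: issue MUL r0<-Mul1  regs: r0:Mul1,r1:3,r2:6,r3:8
  c2: issue ADD r0<-Add1  regs: r0:Add1,r1:3,r2:6,r3:8
  c3: issue MUL r3<-Mul2  regs: r0:Add1,r1:3,r2:6,r3:Mul2
  c4: issue SUB r0<-Add2  regs: r0:Add2,r1:3,r2:6,r3:Mul2
  c5: CDB Add1=11; issue ADD r3<-Add1  regs: r0:Add2,r1:3,r2:6,r3:Add1
  c6: CDB Mul1=9; issue MUL r3<-Mul1  regs: r0:Add2,r1:3,r2:6,r3:Mul1
  c7: stall  regs: r0:Add2,r1:3,r2:6,r3:Mul1
  c8: CDB Add2=-5; issue ADD r1<-Add2  regs: r0:-5,r1:Add2,r2:6,r3:Mul1
  c9: CDB Mul2=48; issue MUL r0<-Mul2  regs: r0:Mul2,r1:Add2,r2:6,r3:Mul1
  c10: stall  regs: r0:Mul2,r1:Add2,r2:6,r3:Mul1
  c11: CDB Add2=1; stall  regs: r0:Mul2,r1:1,r2:6,r3:Mul1
  c12: CDB Add1=54; stall  regs: r0:Mul2,r1:1,r2:6,r3:Mul1
  c13: stall  regs: r0:Mul2,r1:1,r2:6,r3:Mul1
  c14: stall  regs: r0:Mul2,r1:1,r2:6,r3:Mul1
  c15: stall  regs: r0:Mul2,r1:1,r2:6,r3:Mul1
  c16: CDB Mul2=6; issue MUL r2<-Mul2  regs: r0:6,r1:1,r2:Mul2,r3:Mul1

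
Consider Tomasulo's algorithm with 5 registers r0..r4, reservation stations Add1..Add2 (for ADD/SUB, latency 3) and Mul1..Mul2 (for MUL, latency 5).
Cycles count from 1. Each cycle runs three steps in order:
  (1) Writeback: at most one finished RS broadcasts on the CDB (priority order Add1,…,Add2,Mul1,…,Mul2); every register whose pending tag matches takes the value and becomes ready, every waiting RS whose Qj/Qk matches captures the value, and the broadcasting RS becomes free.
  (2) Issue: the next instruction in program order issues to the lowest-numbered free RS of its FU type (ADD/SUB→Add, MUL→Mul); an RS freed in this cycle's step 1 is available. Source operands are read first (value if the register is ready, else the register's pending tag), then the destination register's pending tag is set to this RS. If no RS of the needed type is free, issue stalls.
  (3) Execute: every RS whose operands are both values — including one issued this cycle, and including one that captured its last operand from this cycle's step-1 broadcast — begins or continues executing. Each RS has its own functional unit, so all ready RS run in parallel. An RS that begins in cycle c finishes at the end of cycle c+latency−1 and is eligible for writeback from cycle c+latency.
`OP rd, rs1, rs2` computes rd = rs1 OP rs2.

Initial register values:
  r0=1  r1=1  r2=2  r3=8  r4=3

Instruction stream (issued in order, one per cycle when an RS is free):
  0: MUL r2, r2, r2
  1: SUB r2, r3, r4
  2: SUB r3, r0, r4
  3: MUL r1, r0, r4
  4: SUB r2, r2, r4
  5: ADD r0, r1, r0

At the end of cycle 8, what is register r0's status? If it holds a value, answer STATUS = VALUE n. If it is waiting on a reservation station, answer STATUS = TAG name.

cycle 1: issue MUL r2<-Mul1 // r0:1,r1:1,r2:Mul1,r3:8,r4:3
cycle 2: issue SUB r2<-Add1 // r0:1,r1:1,r2:Add1,r3:8,r4:3
cycle 3: issue SUB r3<-Add2 // r0:1,r1:1,r2:Add1,r3:Add2,r4:3
cycle 4: issue MUL r1<-Mul2 // r0:1,r1:Mul2,r2:Add1,r3:Add2,r4:3
cycle 5: CDB Add1=5; issue SUB r2<-Add1 // r0:1,r1:Mul2,r2:Add1,r3:Add2,r4:3
cycle 6: CDB Add2=-2; issue ADD r0<-Add2 // r0:Add2,r1:Mul2,r2:Add1,r3:-2,r4:3
cycle 7: CDB Mul1=4 // r0:Add2,r1:Mul2,r2:Add1,r3:-2,r4:3
cycle 8: CDB Add1=2 // r0:Add2,r1:Mul2,r2:2,r3:-2,r4:3

STATUS = TAG Add2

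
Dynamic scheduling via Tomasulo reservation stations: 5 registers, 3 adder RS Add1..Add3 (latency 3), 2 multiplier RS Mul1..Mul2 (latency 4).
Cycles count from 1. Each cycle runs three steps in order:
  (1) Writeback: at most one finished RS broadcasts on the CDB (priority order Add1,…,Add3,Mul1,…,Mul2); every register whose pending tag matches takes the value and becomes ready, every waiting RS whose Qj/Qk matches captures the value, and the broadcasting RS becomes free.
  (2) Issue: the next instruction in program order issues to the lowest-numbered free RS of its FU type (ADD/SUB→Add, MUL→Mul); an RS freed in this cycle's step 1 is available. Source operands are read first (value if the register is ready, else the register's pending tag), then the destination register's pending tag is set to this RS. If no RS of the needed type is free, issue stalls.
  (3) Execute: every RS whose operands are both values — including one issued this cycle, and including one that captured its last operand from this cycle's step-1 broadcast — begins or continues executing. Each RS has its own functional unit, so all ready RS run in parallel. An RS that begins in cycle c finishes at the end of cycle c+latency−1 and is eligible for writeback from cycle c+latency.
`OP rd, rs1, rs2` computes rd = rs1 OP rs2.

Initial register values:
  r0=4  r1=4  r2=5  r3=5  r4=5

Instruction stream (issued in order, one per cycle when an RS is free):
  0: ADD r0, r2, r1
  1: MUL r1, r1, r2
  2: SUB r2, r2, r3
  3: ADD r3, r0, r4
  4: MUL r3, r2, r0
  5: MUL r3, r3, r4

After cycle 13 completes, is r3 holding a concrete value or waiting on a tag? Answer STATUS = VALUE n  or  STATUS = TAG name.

STATUS = TAG Mul1

c1: issue ADD r0<-Add1 | r0:Add1,r1:4,r2:5,r3:5,r4:5
c2: issue MUL r1<-Mul1 | r0:Add1,r1:Mul1,r2:5,r3:5,r4:5
c3: issue SUB r2<-Add2 | r0:Add1,r1:Mul1,r2:Add2,r3:5,r4:5
c4: CDB Add1=9; issue ADD r3<-Add1 | r0:9,r1:Mul1,r2:Add2,r3:Add1,r4:5
c5: issue MUL r3<-Mul2 | r0:9,r1:Mul1,r2:Add2,r3:Mul2,r4:5
c6: CDB Add2=0; stall | r0:9,r1:Mul1,r2:0,r3:Mul2,r4:5
c7: CDB Add1=14; stall | r0:9,r1:Mul1,r2:0,r3:Mul2,r4:5
c8: CDB Mul1=20; issue MUL r3<-Mul1 | r0:9,r1:20,r2:0,r3:Mul1,r4:5
c9: - | r0:9,r1:20,r2:0,r3:Mul1,r4:5
c10: CDB Mul2=0 | r0:9,r1:20,r2:0,r3:Mul1,r4:5
c11: - | r0:9,r1:20,r2:0,r3:Mul1,r4:5
c12: - | r0:9,r1:20,r2:0,r3:Mul1,r4:5
c13: - | r0:9,r1:20,r2:0,r3:Mul1,r4:5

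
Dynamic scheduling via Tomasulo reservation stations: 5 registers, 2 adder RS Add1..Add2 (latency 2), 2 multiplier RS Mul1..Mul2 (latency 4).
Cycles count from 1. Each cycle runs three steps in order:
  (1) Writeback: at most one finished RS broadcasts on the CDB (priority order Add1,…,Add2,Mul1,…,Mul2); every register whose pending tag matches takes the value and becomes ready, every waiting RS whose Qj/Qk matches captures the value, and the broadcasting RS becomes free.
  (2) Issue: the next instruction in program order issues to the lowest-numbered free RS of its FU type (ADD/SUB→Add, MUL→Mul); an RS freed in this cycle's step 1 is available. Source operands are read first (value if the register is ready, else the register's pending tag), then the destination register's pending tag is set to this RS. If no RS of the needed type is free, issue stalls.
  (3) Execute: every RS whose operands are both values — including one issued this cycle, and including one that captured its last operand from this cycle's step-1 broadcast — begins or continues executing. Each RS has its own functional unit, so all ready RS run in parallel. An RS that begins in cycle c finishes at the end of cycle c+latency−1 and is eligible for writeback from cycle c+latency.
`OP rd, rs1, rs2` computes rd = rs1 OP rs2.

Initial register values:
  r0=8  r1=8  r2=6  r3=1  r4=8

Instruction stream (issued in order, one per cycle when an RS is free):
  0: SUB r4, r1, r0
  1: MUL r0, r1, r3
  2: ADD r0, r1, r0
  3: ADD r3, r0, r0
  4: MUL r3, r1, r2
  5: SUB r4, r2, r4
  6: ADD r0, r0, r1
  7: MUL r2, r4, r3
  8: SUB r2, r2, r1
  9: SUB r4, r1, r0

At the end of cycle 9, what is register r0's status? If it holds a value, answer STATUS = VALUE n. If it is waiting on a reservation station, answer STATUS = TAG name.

STATUS = VALUE 16

c1: issue SUB r4<-Add1 | r0:8,r1:8,r2:6,r3:1,r4:Add1
c2: issue MUL r0<-Mul1 | r0:Mul1,r1:8,r2:6,r3:1,r4:Add1
c3: CDB Add1=0; issue ADD r0<-Add1 | r0:Add1,r1:8,r2:6,r3:1,r4:0
c4: issue ADD r3<-Add2 | r0:Add1,r1:8,r2:6,r3:Add2,r4:0
c5: issue MUL r3<-Mul2 | r0:Add1,r1:8,r2:6,r3:Mul2,r4:0
c6: CDB Mul1=8; stall | r0:Add1,r1:8,r2:6,r3:Mul2,r4:0
c7: stall | r0:Add1,r1:8,r2:6,r3:Mul2,r4:0
c8: CDB Add1=16; issue SUB r4<-Add1 | r0:16,r1:8,r2:6,r3:Mul2,r4:Add1
c9: CDB Mul2=48; stall | r0:16,r1:8,r2:6,r3:48,r4:Add1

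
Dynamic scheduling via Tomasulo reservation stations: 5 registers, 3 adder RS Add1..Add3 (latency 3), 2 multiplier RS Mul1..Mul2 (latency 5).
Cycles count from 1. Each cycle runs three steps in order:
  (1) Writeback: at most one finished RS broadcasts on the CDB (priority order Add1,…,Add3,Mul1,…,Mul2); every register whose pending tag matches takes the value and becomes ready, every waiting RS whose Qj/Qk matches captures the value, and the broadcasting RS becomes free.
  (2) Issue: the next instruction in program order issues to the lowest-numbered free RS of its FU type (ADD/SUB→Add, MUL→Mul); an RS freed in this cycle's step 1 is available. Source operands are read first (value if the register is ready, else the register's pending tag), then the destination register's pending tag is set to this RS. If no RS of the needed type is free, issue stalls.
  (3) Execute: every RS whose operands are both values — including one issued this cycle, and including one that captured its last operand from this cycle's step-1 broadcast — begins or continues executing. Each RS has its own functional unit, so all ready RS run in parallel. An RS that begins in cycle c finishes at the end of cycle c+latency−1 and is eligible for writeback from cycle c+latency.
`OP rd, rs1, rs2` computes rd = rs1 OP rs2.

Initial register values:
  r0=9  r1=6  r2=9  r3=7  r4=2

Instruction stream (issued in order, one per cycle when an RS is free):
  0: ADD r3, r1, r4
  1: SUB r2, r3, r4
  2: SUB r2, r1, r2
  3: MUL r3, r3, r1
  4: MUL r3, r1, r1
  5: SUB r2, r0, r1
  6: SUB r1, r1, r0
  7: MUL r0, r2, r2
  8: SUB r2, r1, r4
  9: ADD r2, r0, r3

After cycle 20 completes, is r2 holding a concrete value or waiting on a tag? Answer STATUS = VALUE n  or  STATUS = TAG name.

cycle 1: issue ADD r3<-Add1 // r0:9,r1:6,r2:9,r3:Add1,r4:2
cycle 2: issue SUB r2<-Add2 // r0:9,r1:6,r2:Add2,r3:Add1,r4:2
cycle 3: issue SUB r2<-Add3 // r0:9,r1:6,r2:Add3,r3:Add1,r4:2
cycle 4: CDB Add1=8; issue MUL r3<-Mul1 // r0:9,r1:6,r2:Add3,r3:Mul1,r4:2
cycle 5: issue MUL r3<-Mul2 // r0:9,r1:6,r2:Add3,r3:Mul2,r4:2
cycle 6: issue SUB r2<-Add1 // r0:9,r1:6,r2:Add1,r3:Mul2,r4:2
cycle 7: CDB Add2=6; issue SUB r1<-Add2 // r0:9,r1:Add2,r2:Add1,r3:Mul2,r4:2
cycle 8: stall // r0:9,r1:Add2,r2:Add1,r3:Mul2,r4:2
cycle 9: CDB Add1=3; stall // r0:9,r1:Add2,r2:3,r3:Mul2,r4:2
cycle 10: CDB Add2=-3; stall // r0:9,r1:-3,r2:3,r3:Mul2,r4:2
cycle 11: CDB Add3=0; stall // r0:9,r1:-3,r2:3,r3:Mul2,r4:2
cycle 12: CDB Mul1=48; issue MUL r0<-Mul1 // r0:Mul1,r1:-3,r2:3,r3:Mul2,r4:2
cycle 13: CDB Mul2=36; issue SUB r2<-Add1 // r0:Mul1,r1:-3,r2:Add1,r3:36,r4:2
cycle 14: issue ADD r2<-Add2 // r0:Mul1,r1:-3,r2:Add2,r3:36,r4:2
cycle 15: - // r0:Mul1,r1:-3,r2:Add2,r3:36,r4:2
cycle 16: CDB Add1=-5 // r0:Mul1,r1:-3,r2:Add2,r3:36,r4:2
cycle 17: CDB Mul1=9 // r0:9,r1:-3,r2:Add2,r3:36,r4:2
cycle 18: - // r0:9,r1:-3,r2:Add2,r3:36,r4:2
cycle 19: - // r0:9,r1:-3,r2:Add2,r3:36,r4:2
cycle 20: CDB Add2=45 // r0:9,r1:-3,r2:45,r3:36,r4:2

STATUS = VALUE 45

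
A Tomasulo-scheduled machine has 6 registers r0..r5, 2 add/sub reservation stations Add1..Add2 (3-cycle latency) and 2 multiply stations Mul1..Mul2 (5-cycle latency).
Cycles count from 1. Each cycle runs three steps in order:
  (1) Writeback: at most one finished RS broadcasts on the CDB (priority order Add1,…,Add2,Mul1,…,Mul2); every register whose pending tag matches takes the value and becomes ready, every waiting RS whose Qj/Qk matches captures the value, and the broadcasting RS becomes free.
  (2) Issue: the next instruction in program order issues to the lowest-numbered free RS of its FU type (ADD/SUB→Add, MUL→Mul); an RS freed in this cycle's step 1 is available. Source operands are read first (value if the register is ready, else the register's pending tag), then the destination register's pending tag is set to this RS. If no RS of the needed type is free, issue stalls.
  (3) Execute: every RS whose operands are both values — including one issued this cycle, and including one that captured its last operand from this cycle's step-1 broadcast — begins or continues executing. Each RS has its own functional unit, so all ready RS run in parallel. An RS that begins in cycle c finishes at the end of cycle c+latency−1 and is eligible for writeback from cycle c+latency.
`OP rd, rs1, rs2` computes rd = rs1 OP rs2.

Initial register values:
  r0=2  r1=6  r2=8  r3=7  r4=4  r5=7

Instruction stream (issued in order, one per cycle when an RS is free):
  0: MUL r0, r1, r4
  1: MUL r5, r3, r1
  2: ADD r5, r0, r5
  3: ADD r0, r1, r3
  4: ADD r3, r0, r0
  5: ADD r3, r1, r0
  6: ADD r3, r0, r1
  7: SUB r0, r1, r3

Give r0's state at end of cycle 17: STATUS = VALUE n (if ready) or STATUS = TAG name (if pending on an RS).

STATUS = VALUE -13

  c1: issue MUL r0<-Mul1  regs: r0:Mul1,r1:6,r2:8,r3:7,r4:4,r5:7
  c2: issue MUL r5<-Mul2  regs: r0:Mul1,r1:6,r2:8,r3:7,r4:4,r5:Mul2
  c3: issue ADD r5<-Add1  regs: r0:Mul1,r1:6,r2:8,r3:7,r4:4,r5:Add1
  c4: issue ADD r0<-Add2  regs: r0:Add2,r1:6,r2:8,r3:7,r4:4,r5:Add1
  c5: stall  regs: r0:Add2,r1:6,r2:8,r3:7,r4:4,r5:Add1
  c6: CDB Mul1=24; stall  regs: r0:Add2,r1:6,r2:8,r3:7,r4:4,r5:Add1
  c7: CDB Add2=13; issue ADD r3<-Add2  regs: r0:13,r1:6,r2:8,r3:Add2,r4:4,r5:Add1
  c8: CDB Mul2=42; stall  regs: r0:13,r1:6,r2:8,r3:Add2,r4:4,r5:Add1
  c9: stall  regs: r0:13,r1:6,r2:8,r3:Add2,r4:4,r5:Add1
  c10: CDB Add2=26; issue ADD r3<-Add2  regs: r0:13,r1:6,r2:8,r3:Add2,r4:4,r5:Add1
  c11: CDB Add1=66; issue ADD r3<-Add1  regs: r0:13,r1:6,r2:8,r3:Add1,r4:4,r5:66
  c12: stall  regs: r0:13,r1:6,r2:8,r3:Add1,r4:4,r5:66
  c13: CDB Add2=19; issue SUB r0<-Add2  regs: r0:Add2,r1:6,r2:8,r3:Add1,r4:4,r5:66
  c14: CDB Add1=19  regs: r0:Add2,r1:6,r2:8,r3:19,r4:4,r5:66
  c15: -  regs: r0:Add2,r1:6,r2:8,r3:19,r4:4,r5:66
  c16: -  regs: r0:Add2,r1:6,r2:8,r3:19,r4:4,r5:66
  c17: CDB Add2=-13  regs: r0:-13,r1:6,r2:8,r3:19,r4:4,r5:66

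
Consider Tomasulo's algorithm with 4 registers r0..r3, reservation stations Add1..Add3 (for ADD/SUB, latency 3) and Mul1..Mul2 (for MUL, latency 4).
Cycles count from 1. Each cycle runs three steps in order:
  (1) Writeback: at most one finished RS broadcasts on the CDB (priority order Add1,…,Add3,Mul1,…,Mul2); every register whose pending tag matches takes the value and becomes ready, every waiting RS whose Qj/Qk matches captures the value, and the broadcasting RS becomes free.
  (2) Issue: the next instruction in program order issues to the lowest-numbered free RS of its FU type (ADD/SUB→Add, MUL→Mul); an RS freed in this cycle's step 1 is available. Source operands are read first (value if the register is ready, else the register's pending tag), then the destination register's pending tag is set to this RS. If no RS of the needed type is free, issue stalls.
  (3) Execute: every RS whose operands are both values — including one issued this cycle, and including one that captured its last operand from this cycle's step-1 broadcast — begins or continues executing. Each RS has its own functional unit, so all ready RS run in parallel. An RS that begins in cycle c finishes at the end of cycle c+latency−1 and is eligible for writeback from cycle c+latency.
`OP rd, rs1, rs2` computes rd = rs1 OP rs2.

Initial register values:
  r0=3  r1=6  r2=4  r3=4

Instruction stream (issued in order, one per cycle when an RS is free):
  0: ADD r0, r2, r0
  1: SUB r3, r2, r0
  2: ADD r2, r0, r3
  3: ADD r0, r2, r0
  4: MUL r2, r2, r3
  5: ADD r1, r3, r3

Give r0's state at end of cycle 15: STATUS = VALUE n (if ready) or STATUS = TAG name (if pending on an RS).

STATUS = VALUE 11

c1: issue ADD r0<-Add1 | r0:Add1,r1:6,r2:4,r3:4
c2: issue SUB r3<-Add2 | r0:Add1,r1:6,r2:4,r3:Add2
c3: issue ADD r2<-Add3 | r0:Add1,r1:6,r2:Add3,r3:Add2
c4: CDB Add1=7; issue ADD r0<-Add1 | r0:Add1,r1:6,r2:Add3,r3:Add2
c5: issue MUL r2<-Mul1 | r0:Add1,r1:6,r2:Mul1,r3:Add2
c6: stall | r0:Add1,r1:6,r2:Mul1,r3:Add2
c7: CDB Add2=-3; issue ADD r1<-Add2 | r0:Add1,r1:Add2,r2:Mul1,r3:-3
c8: - | r0:Add1,r1:Add2,r2:Mul1,r3:-3
c9: - | r0:Add1,r1:Add2,r2:Mul1,r3:-3
c10: CDB Add2=-6 | r0:Add1,r1:-6,r2:Mul1,r3:-3
c11: CDB Add3=4 | r0:Add1,r1:-6,r2:Mul1,r3:-3
c12: - | r0:Add1,r1:-6,r2:Mul1,r3:-3
c13: - | r0:Add1,r1:-6,r2:Mul1,r3:-3
c14: CDB Add1=11 | r0:11,r1:-6,r2:Mul1,r3:-3
c15: CDB Mul1=-12 | r0:11,r1:-6,r2:-12,r3:-3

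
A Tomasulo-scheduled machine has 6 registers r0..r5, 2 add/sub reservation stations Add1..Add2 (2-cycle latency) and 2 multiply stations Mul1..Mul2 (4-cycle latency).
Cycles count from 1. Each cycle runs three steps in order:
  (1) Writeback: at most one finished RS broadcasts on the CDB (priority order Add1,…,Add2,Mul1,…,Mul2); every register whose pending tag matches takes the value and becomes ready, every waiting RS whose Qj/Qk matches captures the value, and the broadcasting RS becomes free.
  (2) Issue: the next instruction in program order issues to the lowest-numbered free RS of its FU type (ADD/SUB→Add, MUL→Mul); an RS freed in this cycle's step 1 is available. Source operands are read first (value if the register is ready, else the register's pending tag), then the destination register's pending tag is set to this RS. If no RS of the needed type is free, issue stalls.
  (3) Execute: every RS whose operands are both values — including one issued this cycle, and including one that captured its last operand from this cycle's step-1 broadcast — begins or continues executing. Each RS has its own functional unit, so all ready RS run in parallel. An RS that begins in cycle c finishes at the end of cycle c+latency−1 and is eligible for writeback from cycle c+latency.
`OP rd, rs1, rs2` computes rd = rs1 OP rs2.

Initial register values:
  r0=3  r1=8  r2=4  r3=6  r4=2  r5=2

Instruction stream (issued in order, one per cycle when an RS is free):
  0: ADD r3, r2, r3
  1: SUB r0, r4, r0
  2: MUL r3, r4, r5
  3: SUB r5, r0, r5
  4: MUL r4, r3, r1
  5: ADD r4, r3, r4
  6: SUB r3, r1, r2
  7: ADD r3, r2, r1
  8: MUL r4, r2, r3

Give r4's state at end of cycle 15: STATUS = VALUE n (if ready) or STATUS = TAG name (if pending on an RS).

STATUS = VALUE 48

c1: issue ADD r3<-Add1 | r0:3,r1:8,r2:4,r3:Add1,r4:2,r5:2
c2: issue SUB r0<-Add2 | r0:Add2,r1:8,r2:4,r3:Add1,r4:2,r5:2
c3: CDB Add1=10; issue MUL r3<-Mul1 | r0:Add2,r1:8,r2:4,r3:Mul1,r4:2,r5:2
c4: CDB Add2=-1; issue SUB r5<-Add1 | r0:-1,r1:8,r2:4,r3:Mul1,r4:2,r5:Add1
c5: issue MUL r4<-Mul2 | r0:-1,r1:8,r2:4,r3:Mul1,r4:Mul2,r5:Add1
c6: CDB Add1=-3; issue ADD r4<-Add1 | r0:-1,r1:8,r2:4,r3:Mul1,r4:Add1,r5:-3
c7: CDB Mul1=4; issue SUB r3<-Add2 | r0:-1,r1:8,r2:4,r3:Add2,r4:Add1,r5:-3
c8: stall | r0:-1,r1:8,r2:4,r3:Add2,r4:Add1,r5:-3
c9: CDB Add2=4; issue ADD r3<-Add2 | r0:-1,r1:8,r2:4,r3:Add2,r4:Add1,r5:-3
c10: issue MUL r4<-Mul1 | r0:-1,r1:8,r2:4,r3:Add2,r4:Mul1,r5:-3
c11: CDB Add2=12 | r0:-1,r1:8,r2:4,r3:12,r4:Mul1,r5:-3
c12: CDB Mul2=32 | r0:-1,r1:8,r2:4,r3:12,r4:Mul1,r5:-3
c13: - | r0:-1,r1:8,r2:4,r3:12,r4:Mul1,r5:-3
c14: CDB Add1=36 | r0:-1,r1:8,r2:4,r3:12,r4:Mul1,r5:-3
c15: CDB Mul1=48 | r0:-1,r1:8,r2:4,r3:12,r4:48,r5:-3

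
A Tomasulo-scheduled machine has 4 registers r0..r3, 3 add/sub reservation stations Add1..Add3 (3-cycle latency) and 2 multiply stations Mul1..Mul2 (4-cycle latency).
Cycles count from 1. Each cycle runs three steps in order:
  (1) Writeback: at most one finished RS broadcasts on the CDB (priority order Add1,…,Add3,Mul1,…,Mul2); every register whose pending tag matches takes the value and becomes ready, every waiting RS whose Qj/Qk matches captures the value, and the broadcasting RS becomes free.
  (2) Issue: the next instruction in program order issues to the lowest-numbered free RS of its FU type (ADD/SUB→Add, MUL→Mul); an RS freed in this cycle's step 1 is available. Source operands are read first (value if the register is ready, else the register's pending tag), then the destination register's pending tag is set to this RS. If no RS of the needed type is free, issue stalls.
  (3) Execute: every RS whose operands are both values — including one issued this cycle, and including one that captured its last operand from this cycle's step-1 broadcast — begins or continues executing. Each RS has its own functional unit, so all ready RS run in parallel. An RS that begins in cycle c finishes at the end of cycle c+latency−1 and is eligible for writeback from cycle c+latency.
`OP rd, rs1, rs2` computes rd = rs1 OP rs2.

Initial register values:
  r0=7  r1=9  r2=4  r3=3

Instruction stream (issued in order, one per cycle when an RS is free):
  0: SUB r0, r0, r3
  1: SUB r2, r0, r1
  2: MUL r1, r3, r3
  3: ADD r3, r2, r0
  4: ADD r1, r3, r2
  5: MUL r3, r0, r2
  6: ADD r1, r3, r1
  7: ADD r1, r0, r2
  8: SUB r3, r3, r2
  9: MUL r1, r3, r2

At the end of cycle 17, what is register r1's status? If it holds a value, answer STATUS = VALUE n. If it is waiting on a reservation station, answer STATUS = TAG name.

STATUS = TAG Mul1

c1: issue SUB r0<-Add1 | r0:Add1,r1:9,r2:4,r3:3
c2: issue SUB r2<-Add2 | r0:Add1,r1:9,r2:Add2,r3:3
c3: issue MUL r1<-Mul1 | r0:Add1,r1:Mul1,r2:Add2,r3:3
c4: CDB Add1=4; issue ADD r3<-Add1 | r0:4,r1:Mul1,r2:Add2,r3:Add1
c5: issue ADD r1<-Add3 | r0:4,r1:Add3,r2:Add2,r3:Add1
c6: issue MUL r3<-Mul2 | r0:4,r1:Add3,r2:Add2,r3:Mul2
c7: CDB Add2=-5; issue ADD r1<-Add2 | r0:4,r1:Add2,r2:-5,r3:Mul2
c8: CDB Mul1=9; stall | r0:4,r1:Add2,r2:-5,r3:Mul2
c9: stall | r0:4,r1:Add2,r2:-5,r3:Mul2
c10: CDB Add1=-1; issue ADD r1<-Add1 | r0:4,r1:Add1,r2:-5,r3:Mul2
c11: CDB Mul2=-20; stall | r0:4,r1:Add1,r2:-5,r3:-20
c12: stall | r0:4,r1:Add1,r2:-5,r3:-20
c13: CDB Add1=-1; issue SUB r3<-Add1 | r0:4,r1:-1,r2:-5,r3:Add1
c14: CDB Add3=-6; issue MUL r1<-Mul1 | r0:4,r1:Mul1,r2:-5,r3:Add1
c15: - | r0:4,r1:Mul1,r2:-5,r3:Add1
c16: CDB Add1=-15 | r0:4,r1:Mul1,r2:-5,r3:-15
c17: CDB Add2=-26 | r0:4,r1:Mul1,r2:-5,r3:-15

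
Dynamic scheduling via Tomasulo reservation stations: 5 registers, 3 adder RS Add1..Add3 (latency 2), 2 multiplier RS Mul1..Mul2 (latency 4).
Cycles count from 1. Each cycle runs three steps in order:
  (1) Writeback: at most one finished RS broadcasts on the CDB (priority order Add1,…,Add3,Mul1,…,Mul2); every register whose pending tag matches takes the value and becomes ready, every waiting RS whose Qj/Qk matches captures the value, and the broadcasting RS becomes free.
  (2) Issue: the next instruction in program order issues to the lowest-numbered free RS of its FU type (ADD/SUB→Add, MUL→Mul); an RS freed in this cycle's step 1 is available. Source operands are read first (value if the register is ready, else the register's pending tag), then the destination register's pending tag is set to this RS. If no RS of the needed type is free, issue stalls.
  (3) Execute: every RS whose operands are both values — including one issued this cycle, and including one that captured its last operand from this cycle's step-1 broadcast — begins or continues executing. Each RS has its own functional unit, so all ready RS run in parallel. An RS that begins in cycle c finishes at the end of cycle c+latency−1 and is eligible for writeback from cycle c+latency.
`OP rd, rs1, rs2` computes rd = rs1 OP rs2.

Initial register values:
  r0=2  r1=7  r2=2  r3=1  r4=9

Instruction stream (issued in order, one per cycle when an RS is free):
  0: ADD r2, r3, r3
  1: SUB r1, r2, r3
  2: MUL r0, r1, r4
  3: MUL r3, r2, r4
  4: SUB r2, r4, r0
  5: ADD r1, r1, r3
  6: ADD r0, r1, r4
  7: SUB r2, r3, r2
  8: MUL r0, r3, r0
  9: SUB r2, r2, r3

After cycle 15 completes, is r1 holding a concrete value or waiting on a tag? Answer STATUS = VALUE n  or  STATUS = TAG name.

c1: issue ADD r2<-Add1 | r0:2,r1:7,r2:Add1,r3:1,r4:9
c2: issue SUB r1<-Add2 | r0:2,r1:Add2,r2:Add1,r3:1,r4:9
c3: CDB Add1=2; issue MUL r0<-Mul1 | r0:Mul1,r1:Add2,r2:2,r3:1,r4:9
c4: issue MUL r3<-Mul2 | r0:Mul1,r1:Add2,r2:2,r3:Mul2,r4:9
c5: CDB Add2=1; issue SUB r2<-Add1 | r0:Mul1,r1:1,r2:Add1,r3:Mul2,r4:9
c6: issue ADD r1<-Add2 | r0:Mul1,r1:Add2,r2:Add1,r3:Mul2,r4:9
c7: issue ADD r0<-Add3 | r0:Add3,r1:Add2,r2:Add1,r3:Mul2,r4:9
c8: CDB Mul2=18; stall | r0:Add3,r1:Add2,r2:Add1,r3:18,r4:9
c9: CDB Mul1=9; stall | r0:Add3,r1:Add2,r2:Add1,r3:18,r4:9
c10: CDB Add2=19; issue SUB r2<-Add2 | r0:Add3,r1:19,r2:Add2,r3:18,r4:9
c11: CDB Add1=0; issue MUL r0<-Mul1 | r0:Mul1,r1:19,r2:Add2,r3:18,r4:9
c12: CDB Add3=28; issue SUB r2<-Add1 | r0:Mul1,r1:19,r2:Add1,r3:18,r4:9
c13: CDB Add2=18 | r0:Mul1,r1:19,r2:Add1,r3:18,r4:9
c14: - | r0:Mul1,r1:19,r2:Add1,r3:18,r4:9
c15: CDB Add1=0 | r0:Mul1,r1:19,r2:0,r3:18,r4:9

STATUS = VALUE 19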